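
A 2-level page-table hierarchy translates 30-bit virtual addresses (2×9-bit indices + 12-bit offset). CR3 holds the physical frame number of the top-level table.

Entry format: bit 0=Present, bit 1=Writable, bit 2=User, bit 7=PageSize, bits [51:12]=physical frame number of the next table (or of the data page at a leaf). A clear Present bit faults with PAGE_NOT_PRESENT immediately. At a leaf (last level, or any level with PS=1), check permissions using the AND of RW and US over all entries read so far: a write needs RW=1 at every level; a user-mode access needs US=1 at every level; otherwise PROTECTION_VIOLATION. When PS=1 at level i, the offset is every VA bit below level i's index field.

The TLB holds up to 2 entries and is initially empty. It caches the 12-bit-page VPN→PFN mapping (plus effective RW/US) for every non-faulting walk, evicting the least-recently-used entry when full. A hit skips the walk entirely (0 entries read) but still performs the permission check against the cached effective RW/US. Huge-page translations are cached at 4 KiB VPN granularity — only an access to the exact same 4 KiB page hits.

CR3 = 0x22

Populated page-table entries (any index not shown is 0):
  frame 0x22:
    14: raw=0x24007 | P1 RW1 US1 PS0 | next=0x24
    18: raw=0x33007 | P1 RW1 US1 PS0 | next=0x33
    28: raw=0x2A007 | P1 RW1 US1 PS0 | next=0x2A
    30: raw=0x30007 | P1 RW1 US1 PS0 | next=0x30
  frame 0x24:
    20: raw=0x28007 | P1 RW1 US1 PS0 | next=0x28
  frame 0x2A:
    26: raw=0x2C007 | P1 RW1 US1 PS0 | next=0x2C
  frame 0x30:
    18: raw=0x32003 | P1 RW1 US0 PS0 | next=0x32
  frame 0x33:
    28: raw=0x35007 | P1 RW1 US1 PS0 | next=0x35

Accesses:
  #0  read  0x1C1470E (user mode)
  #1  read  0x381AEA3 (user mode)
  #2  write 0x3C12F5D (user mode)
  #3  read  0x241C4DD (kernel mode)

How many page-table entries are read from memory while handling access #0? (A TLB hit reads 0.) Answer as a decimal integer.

Per-access translation:
#0 VA=0x1C1470E (r,user):
  L0: frame=0x22 idx=14 entry=0x24007 [P=1 RW=1 US=1 PS=0]
  L1: frame=0x24 idx=20 entry=0x28007 [P=1 RW=1 US=1 PS=0]
  ⇒ phys 0x2870E  [2 reads]
#1 VA=0x381AEA3 (r,user):
  L0: frame=0x22 idx=28 entry=0x2A007 [P=1 RW=1 US=1 PS=0]
  L1: frame=0x2A idx=26 entry=0x2C007 [P=1 RW=1 US=1 PS=0]
  ⇒ phys 0x2CEA3  [2 reads]
#2 VA=0x3C12F5D (w,user):
  L0: frame=0x22 idx=30 entry=0x30007 [P=1 RW=1 US=1 PS=0]
  L1: frame=0x30 idx=18 entry=0x32003 [P=1 RW=1 US=0 PS=0]
  → PROTECTION_VIOLATION  (2 entries read)
#3 VA=0x241C4DD (r,kernel):
  L0: frame=0x22 idx=18 entry=0x33007 [P=1 RW=1 US=1 PS=0]
  L1: frame=0x33 idx=28 entry=0x35007 [P=1 RW=1 US=1 PS=0]
  ⇒ phys 0x354DD  [2 reads]

Entries read for #0: 2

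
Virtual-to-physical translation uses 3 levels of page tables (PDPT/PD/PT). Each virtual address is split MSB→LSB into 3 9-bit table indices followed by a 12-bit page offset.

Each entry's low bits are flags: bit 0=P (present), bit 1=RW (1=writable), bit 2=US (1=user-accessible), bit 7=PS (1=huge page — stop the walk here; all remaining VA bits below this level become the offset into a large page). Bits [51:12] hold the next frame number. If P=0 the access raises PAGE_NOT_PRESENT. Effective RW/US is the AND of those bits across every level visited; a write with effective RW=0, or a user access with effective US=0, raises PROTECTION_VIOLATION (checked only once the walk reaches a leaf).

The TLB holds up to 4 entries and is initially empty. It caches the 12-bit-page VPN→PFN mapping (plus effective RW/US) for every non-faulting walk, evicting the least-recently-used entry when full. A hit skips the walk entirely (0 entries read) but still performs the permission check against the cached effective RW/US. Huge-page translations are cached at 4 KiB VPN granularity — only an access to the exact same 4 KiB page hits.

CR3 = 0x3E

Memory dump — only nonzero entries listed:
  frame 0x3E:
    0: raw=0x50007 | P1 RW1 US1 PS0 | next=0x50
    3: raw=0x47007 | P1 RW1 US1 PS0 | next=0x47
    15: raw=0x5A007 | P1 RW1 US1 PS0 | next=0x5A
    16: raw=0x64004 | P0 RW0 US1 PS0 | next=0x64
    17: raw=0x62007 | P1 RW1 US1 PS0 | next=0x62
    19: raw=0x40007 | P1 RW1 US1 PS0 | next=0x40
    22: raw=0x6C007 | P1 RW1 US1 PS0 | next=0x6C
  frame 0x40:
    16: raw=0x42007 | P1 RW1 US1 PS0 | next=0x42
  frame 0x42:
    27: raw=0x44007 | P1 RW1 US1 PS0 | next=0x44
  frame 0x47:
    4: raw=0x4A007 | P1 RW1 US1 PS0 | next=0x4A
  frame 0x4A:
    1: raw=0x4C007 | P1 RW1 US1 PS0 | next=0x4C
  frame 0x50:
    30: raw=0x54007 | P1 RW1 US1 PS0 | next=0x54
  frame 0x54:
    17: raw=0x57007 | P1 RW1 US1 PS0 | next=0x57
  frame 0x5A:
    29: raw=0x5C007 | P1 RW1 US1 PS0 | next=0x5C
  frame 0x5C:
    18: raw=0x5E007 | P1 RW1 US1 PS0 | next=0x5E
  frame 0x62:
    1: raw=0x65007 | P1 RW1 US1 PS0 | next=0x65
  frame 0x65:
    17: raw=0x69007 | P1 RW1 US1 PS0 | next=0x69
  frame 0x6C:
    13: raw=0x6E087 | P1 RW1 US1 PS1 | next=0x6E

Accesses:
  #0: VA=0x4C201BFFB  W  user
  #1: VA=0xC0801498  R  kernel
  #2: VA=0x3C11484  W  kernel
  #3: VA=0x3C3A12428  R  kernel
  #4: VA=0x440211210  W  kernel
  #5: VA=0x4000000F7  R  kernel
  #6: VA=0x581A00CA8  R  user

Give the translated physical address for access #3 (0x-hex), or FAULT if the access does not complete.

Trace:
#0 VA=0x4C201BFFB (w,user):
  L0: frame=0x3E idx=19 entry=0x40007 [P=1 RW=1 US=1 PS=0]
  L1: frame=0x40 idx=16 entry=0x42007 [P=1 RW=1 US=1 PS=0]
  L2: frame=0x42 idx=27 entry=0x44007 [P=1 RW=1 US=1 PS=0]
  ⇒ phys 0x44FFB  [3 reads]
#1 VA=0xC0801498 (r,kernel):
  L0: frame=0x3E idx=3 entry=0x47007 [P=1 RW=1 US=1 PS=0]
  L1: frame=0x47 idx=4 entry=0x4A007 [P=1 RW=1 US=1 PS=0]
  L2: frame=0x4A idx=1 entry=0x4C007 [P=1 RW=1 US=1 PS=0]
  ⇒ phys 0x4C498  [3 reads]
#2 VA=0x3C11484 (w,kernel):
  L0: frame=0x3E idx=0 entry=0x50007 [P=1 RW=1 US=1 PS=0]
  L1: frame=0x50 idx=30 entry=0x54007 [P=1 RW=1 US=1 PS=0]
  L2: frame=0x54 idx=17 entry=0x57007 [P=1 RW=1 US=1 PS=0]
  ⇒ phys 0x57484  [3 reads]
#3 VA=0x3C3A12428 (r,kernel):
  L0: frame=0x3E idx=15 entry=0x5A007 [P=1 RW=1 US=1 PS=0]
  L1: frame=0x5A idx=29 entry=0x5C007 [P=1 RW=1 US=1 PS=0]
  L2: frame=0x5C idx=18 entry=0x5E007 [P=1 RW=1 US=1 PS=0]
  ⇒ phys 0x5E428  [3 reads]
#4 VA=0x440211210 (w,kernel):
  L0: frame=0x3E idx=17 entry=0x62007 [P=1 RW=1 US=1 PS=0]
  L1: frame=0x62 idx=1 entry=0x65007 [P=1 RW=1 US=1 PS=0]
  L2: frame=0x65 idx=17 entry=0x69007 [P=1 RW=1 US=1 PS=0]
  ⇒ phys 0x69210  [3 reads]
#5 VA=0x4000000F7 (r,kernel):
  L0: frame=0x3E idx=16 entry=0x64004 [P=0 RW=0 US=1 PS=0]
  ⇒ fault: PAGE_NOT_PRESENT  — 1 lookups
#6 VA=0x581A00CA8 (r,user):
  L0: frame=0x3E idx=22 entry=0x6C007 [P=1 RW=1 US=1 PS=0]
  L1: frame=0x6C idx=13 entry=0x6E087 [P=1 RW=1 US=1 PS=1]
  ⇒ phys 0x6ECA8 (huge @L1)  [2 reads]

Access #3 PA: 0x5E428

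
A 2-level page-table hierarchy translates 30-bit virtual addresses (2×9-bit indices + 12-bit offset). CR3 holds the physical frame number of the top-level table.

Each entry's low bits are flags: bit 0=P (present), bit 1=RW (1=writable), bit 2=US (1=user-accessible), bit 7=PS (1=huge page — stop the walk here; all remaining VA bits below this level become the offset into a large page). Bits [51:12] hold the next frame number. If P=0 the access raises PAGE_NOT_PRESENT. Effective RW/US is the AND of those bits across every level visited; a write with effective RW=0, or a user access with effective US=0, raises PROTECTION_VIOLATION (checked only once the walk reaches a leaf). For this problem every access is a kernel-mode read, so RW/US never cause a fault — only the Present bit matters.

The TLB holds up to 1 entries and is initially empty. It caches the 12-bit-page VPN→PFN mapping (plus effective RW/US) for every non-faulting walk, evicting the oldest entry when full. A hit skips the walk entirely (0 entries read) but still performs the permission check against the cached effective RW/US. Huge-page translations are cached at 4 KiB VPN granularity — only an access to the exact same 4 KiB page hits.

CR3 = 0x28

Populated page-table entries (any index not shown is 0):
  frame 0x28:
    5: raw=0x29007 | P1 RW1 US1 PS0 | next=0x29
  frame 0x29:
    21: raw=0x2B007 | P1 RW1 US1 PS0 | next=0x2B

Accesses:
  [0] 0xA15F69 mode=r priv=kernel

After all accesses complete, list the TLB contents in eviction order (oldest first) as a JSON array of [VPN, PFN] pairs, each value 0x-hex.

Per-access translation:
#0 VA=0xA15F69 (r,kernel):
  [0] read 0x28 idx=5: raw=0x29007 flags P=1 W=1 U=1 S=0
  [1] read 0x29 idx=21: raw=0x2B007 flags P=1 W=1 U=1 S=0
  ✓ 0x2BF69  — 2 lookups

TLB: [["0xA15", "0x2B"]]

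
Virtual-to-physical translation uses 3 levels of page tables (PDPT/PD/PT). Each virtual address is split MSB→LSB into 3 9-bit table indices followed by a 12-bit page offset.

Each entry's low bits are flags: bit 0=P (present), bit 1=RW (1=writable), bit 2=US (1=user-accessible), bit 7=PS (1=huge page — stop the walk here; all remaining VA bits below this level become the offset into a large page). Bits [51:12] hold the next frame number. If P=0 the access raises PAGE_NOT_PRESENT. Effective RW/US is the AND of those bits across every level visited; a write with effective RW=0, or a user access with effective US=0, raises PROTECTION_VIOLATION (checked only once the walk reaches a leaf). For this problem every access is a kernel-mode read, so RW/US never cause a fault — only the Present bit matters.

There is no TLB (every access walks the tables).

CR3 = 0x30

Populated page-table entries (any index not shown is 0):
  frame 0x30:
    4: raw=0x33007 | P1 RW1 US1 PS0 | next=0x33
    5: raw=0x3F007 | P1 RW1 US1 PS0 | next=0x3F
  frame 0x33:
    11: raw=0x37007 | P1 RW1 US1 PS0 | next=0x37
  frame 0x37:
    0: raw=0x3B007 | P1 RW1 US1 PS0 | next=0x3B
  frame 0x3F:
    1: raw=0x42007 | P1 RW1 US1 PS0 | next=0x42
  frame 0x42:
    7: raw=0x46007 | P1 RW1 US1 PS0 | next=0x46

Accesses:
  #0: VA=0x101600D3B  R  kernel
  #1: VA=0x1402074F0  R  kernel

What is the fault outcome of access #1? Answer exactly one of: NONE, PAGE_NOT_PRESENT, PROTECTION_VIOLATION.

Per-access translation:
#0 VA=0x101600D3B (r,kernel):
  [0] read 0x30 idx=4: raw=0x33007 flags P=1 W=1 U=1 S=0
  [1] read 0x33 idx=11: raw=0x37007 flags P=1 W=1 U=1 S=0
  [2] read 0x37 idx=0: raw=0x3B007 flags P=1 W=1 U=1 S=0
  → PA=0x3BD3B  (3 entries read)
#1 VA=0x1402074F0 (r,kernel):
  [0] read 0x30 idx=5: raw=0x3F007 flags P=1 W=1 U=1 S=0
  [1] read 0x3F idx=1: raw=0x42007 flags P=1 W=1 U=1 S=0
  [2] read 0x42 idx=7: raw=0x46007 flags P=1 W=1 U=1 S=0
  → PA=0x464F0  (3 entries read)

Access #1 fault: NONE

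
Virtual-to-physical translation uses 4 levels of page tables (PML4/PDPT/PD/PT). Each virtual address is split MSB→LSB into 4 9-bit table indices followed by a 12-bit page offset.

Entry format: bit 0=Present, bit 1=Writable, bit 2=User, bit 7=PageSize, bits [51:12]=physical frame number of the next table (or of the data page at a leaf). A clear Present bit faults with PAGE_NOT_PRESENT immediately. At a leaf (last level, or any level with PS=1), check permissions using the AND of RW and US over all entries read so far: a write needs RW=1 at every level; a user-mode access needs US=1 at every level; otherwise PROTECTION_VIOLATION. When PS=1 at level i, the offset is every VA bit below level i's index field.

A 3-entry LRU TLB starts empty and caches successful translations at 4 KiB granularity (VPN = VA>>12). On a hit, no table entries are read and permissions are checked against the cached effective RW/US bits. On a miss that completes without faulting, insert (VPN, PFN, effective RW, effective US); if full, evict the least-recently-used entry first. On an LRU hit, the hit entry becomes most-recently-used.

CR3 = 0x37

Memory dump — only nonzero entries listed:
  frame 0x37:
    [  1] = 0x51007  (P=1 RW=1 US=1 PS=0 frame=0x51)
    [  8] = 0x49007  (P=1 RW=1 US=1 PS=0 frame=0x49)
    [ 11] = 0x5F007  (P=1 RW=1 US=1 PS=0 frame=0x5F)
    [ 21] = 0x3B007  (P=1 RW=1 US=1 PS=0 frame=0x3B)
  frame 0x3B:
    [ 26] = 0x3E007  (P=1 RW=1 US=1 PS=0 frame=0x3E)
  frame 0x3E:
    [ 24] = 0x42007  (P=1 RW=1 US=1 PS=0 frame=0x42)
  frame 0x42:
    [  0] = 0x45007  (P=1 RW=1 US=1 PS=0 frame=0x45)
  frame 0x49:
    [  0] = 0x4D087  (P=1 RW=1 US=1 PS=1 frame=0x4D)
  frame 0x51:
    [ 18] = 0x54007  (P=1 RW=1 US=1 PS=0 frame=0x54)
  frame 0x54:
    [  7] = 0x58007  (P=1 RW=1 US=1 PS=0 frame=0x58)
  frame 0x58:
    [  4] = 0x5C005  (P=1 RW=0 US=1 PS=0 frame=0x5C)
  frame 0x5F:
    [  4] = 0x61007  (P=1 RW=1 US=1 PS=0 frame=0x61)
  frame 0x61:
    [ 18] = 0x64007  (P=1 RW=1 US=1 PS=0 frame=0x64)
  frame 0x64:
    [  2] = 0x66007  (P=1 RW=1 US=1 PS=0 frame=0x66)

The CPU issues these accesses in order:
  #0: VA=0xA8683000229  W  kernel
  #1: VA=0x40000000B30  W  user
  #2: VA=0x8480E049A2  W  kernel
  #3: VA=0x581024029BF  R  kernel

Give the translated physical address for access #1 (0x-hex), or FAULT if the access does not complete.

Per-access translation:
#0 VA=0xA8683000229 (w,kernel):
  L0 @0x37[21] → 0x3B007  P=1,RW=1,US=1,PS=0
  L1 @0x3B[26] → 0x3E007  P=1,RW=1,US=1,PS=0
  L2 @0x3E[24] → 0x42007  P=1,RW=1,US=1,PS=0
  L3 @0x42[0] → 0x45007  P=1,RW=1,US=1,PS=0
  → PA=0x45229  (4 entries read)
#1 VA=0x40000000B30 (w,user):
  L0 @0x37[8] → 0x49007  P=1,RW=1,US=1,PS=0
  L1 @0x49[0] → 0x4D087  P=1,RW=1,US=1,PS=1
  → PA=0x4DB30 (huge @L1)  (2 entries read)
#2 VA=0x8480E049A2 (w,kernel):
  L0 @0x37[1] → 0x51007  P=1,RW=1,US=1,PS=0
  L1 @0x51[18] → 0x54007  P=1,RW=1,US=1,PS=0
  L2 @0x54[7] → 0x58007  P=1,RW=1,US=1,PS=0
  L3 @0x58[4] → 0x5C005  P=1,RW=0,US=1,PS=0
  ✗ PROTECTION_VIOLATION  [4 reads]
#3 VA=0x581024029BF (r,kernel):
  L0 @0x37[11] → 0x5F007  P=1,RW=1,US=1,PS=0
  L1 @0x5F[4] → 0x61007  P=1,RW=1,US=1,PS=0
  L2 @0x61[18] → 0x64007  P=1,RW=1,US=1,PS=0
  L3 @0x64[2] → 0x66007  P=1,RW=1,US=1,PS=0
  → PA=0x669BF  (4 entries read)

Access #1 PA: 0x4DB30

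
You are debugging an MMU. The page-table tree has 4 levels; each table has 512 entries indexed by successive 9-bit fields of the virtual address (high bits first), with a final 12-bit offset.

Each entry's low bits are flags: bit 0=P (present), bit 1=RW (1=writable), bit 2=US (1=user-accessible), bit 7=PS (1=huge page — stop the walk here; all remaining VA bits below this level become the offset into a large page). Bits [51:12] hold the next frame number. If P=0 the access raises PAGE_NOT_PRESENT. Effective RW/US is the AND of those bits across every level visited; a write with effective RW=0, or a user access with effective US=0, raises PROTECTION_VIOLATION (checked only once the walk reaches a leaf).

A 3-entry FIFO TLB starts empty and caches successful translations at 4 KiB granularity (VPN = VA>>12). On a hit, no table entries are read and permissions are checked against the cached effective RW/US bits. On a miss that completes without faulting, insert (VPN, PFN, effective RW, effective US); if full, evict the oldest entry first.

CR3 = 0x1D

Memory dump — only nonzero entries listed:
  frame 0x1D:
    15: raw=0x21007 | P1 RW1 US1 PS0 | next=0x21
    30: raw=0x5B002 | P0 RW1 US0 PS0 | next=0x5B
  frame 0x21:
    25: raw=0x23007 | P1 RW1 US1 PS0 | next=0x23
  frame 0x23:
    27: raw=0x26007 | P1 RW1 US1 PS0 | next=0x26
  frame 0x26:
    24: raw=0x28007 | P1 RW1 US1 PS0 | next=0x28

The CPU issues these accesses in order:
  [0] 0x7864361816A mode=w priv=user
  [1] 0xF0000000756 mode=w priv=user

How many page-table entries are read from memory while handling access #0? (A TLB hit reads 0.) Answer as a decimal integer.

Trace:
#0 VA=0x7864361816A (w,user):
  L0: frame=0x1D idx=15 entry=0x21007 [P=1 RW=1 US=1 PS=0]
  L1: frame=0x21 idx=25 entry=0x23007 [P=1 RW=1 US=1 PS=0]
  L2: frame=0x23 idx=27 entry=0x26007 [P=1 RW=1 US=1 PS=0]
  L3: frame=0x26 idx=24 entry=0x28007 [P=1 RW=1 US=1 PS=0]
  ✓ 0x2816A  — 4 lookups
#1 VA=0xF0000000756 (w,user):
  L0: frame=0x1D idx=30 entry=0x5B002 [P=0 RW=1 US=0 PS=0]
  ⇒ fault: PAGE_NOT_PRESENT  — 1 lookups

Entries read for #0: 4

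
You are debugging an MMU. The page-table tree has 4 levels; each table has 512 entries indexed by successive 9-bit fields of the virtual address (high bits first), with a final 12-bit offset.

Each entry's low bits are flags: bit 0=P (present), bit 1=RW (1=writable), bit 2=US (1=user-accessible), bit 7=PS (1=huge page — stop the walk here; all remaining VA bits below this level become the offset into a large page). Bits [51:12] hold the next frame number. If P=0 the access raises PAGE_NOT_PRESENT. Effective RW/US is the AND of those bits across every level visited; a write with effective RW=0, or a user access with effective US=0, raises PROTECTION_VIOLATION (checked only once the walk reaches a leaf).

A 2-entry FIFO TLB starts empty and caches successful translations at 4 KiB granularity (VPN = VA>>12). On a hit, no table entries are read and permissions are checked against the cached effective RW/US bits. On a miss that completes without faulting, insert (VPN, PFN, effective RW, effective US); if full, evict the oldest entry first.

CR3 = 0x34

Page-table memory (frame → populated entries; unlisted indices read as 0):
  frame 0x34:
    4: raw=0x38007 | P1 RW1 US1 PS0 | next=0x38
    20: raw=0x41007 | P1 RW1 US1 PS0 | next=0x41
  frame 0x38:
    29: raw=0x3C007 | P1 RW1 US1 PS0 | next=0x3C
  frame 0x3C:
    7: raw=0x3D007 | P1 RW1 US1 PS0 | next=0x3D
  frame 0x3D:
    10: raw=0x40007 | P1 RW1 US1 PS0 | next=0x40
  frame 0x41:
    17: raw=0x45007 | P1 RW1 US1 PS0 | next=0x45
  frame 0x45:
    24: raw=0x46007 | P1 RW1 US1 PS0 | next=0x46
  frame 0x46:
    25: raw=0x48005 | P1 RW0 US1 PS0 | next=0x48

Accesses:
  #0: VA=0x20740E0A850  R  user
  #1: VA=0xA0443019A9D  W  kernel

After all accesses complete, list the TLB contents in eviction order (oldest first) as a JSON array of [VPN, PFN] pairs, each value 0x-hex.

Trace:
#0 VA=0x20740E0A850 (r,user):
  L0: frame=0x34 idx=4 entry=0x38007 [P=1 RW=1 US=1 PS=0]
  L1: frame=0x38 idx=29 entry=0x3C007 [P=1 RW=1 US=1 PS=0]
  L2: frame=0x3C idx=7 entry=0x3D007 [P=1 RW=1 US=1 PS=0]
  L3: frame=0x3D idx=10 entry=0x40007 [P=1 RW=1 US=1 PS=0]
  ✓ 0x40850  — 4 lookups
#1 VA=0xA0443019A9D (w,kernel):
  L0: frame=0x34 idx=20 entry=0x41007 [P=1 RW=1 US=1 PS=0]
  L1: frame=0x41 idx=17 entry=0x45007 [P=1 RW=1 US=1 PS=0]
  L2: frame=0x45 idx=24 entry=0x46007 [P=1 RW=1 US=1 PS=0]
  L3: frame=0x46 idx=25 entry=0x48005 [P=1 RW=0 US=1 PS=0]
  ⇒ fault: PROTECTION_VIOLATION  — 4 lookups

TLB: [["0x20740E0A", "0x40"]]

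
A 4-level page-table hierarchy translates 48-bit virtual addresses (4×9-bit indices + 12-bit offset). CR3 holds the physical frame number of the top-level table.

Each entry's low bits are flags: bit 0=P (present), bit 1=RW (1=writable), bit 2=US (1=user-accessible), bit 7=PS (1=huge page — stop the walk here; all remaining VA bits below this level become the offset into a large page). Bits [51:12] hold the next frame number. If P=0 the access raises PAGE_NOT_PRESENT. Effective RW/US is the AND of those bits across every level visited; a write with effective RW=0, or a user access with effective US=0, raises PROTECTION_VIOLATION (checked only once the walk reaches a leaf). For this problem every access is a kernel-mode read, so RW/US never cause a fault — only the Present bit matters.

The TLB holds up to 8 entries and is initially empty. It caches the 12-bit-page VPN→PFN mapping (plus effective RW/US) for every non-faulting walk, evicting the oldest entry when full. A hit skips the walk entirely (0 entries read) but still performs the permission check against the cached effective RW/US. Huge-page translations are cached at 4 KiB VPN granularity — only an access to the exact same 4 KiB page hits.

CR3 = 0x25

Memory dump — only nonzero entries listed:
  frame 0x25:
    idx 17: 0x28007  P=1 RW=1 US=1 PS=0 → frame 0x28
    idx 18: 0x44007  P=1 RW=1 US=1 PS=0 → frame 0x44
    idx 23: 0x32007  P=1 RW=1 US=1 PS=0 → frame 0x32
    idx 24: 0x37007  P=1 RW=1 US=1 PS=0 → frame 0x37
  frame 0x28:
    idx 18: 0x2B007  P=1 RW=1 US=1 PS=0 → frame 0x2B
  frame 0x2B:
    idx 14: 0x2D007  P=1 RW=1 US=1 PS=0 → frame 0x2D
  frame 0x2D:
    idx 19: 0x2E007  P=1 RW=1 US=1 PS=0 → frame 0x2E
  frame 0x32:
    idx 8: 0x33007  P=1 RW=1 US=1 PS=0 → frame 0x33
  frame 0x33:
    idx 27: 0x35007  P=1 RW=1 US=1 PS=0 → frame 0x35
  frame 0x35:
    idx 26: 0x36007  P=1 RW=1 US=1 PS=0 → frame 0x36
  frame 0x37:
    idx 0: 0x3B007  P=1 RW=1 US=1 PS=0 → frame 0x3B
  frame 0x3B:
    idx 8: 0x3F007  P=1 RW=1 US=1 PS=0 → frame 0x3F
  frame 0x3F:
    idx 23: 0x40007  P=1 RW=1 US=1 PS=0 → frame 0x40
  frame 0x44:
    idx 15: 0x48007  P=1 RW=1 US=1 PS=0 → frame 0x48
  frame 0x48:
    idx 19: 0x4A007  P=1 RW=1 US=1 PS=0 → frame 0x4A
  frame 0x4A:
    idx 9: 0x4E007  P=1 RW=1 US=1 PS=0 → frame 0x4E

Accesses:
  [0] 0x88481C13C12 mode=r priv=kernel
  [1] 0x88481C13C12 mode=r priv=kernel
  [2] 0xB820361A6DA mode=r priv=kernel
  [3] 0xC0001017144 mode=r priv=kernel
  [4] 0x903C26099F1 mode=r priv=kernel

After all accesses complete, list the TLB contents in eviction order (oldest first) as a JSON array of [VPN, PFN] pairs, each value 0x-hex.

Walk each access:
#0 VA=0x88481C13C12 (r,kernel):
  L0: frame=0x25 idx=17 entry=0x28007 [P=1 RW=1 US=1 PS=0]
  L1: frame=0x28 idx=18 entry=0x2B007 [P=1 RW=1 US=1 PS=0]
  L2: frame=0x2B idx=14 entry=0x2D007 [P=1 RW=1 US=1 PS=0]
  L3: frame=0x2D idx=19 entry=0x2E007 [P=1 RW=1 US=1 PS=0]
  ⇒ phys 0x2EC12  [4 reads]
#1 VA=0x88481C13C12 (r,kernel):
  TLB hit vpn=0x88481C13 → PA=0x2EC12
#2 VA=0xB820361A6DA (r,kernel):
  L0: frame=0x25 idx=23 entry=0x32007 [P=1 RW=1 US=1 PS=0]
  L1: frame=0x32 idx=8 entry=0x33007 [P=1 RW=1 US=1 PS=0]
  L2: frame=0x33 idx=27 entry=0x35007 [P=1 RW=1 US=1 PS=0]
  L3: frame=0x35 idx=26 entry=0x36007 [P=1 RW=1 US=1 PS=0]
  ⇒ phys 0x366DA  [4 reads]
#3 VA=0xC0001017144 (r,kernel):
  L0: frame=0x25 idx=24 entry=0x37007 [P=1 RW=1 US=1 PS=0]
  L1: frame=0x37 idx=0 entry=0x3B007 [P=1 RW=1 US=1 PS=0]
  L2: frame=0x3B idx=8 entry=0x3F007 [P=1 RW=1 US=1 PS=0]
  L3: frame=0x3F idx=23 entry=0x40007 [P=1 RW=1 US=1 PS=0]
  ⇒ phys 0x40144  [4 reads]
#4 VA=0x903C26099F1 (r,kernel):
  L0: frame=0x25 idx=18 entry=0x44007 [P=1 RW=1 US=1 PS=0]
  L1: frame=0x44 idx=15 entry=0x48007 [P=1 RW=1 US=1 PS=0]
  L2: frame=0x48 idx=19 entry=0x4A007 [P=1 RW=1 US=1 PS=0]
  L3: frame=0x4A idx=9 entry=0x4E007 [P=1 RW=1 US=1 PS=0]
  ⇒ phys 0x4E9F1  [4 reads]

TLB: [["0x88481C13", "0x2E"], ["0xB820361A", "0x36"], ["0xC0001017", "0x40"], ["0x903C2609", "0x4E"]]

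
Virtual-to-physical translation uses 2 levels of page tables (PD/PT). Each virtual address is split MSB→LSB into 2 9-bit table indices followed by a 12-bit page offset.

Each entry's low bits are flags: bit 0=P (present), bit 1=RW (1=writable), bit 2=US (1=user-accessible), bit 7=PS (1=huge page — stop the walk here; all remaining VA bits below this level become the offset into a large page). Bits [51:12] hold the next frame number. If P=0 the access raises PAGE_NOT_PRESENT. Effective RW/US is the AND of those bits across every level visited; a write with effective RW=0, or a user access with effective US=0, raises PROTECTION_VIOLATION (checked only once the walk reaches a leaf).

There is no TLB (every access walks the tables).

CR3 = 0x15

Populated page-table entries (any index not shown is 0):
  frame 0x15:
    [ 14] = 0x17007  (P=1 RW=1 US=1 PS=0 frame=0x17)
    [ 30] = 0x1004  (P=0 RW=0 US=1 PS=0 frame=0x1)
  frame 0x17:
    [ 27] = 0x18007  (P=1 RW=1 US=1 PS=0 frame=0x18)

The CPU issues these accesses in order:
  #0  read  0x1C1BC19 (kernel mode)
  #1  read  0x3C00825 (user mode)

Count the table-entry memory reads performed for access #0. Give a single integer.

Trace:
#0 VA=0x1C1BC19 (r,kernel):
  [0] read 0x15 idx=14: raw=0x17007 flags P=1 W=1 U=1 S=0
  [1] read 0x17 idx=27: raw=0x18007 flags P=1 W=1 U=1 S=0
  → PA=0x18C19  (2 entries read)
#1 VA=0x3C00825 (r,user):
  [0] read 0x15 idx=30: raw=0x1004 flags P=0 W=0 U=1 S=0
  ✗ PAGE_NOT_PRESENT  [1 reads]

Entries read for #0: 2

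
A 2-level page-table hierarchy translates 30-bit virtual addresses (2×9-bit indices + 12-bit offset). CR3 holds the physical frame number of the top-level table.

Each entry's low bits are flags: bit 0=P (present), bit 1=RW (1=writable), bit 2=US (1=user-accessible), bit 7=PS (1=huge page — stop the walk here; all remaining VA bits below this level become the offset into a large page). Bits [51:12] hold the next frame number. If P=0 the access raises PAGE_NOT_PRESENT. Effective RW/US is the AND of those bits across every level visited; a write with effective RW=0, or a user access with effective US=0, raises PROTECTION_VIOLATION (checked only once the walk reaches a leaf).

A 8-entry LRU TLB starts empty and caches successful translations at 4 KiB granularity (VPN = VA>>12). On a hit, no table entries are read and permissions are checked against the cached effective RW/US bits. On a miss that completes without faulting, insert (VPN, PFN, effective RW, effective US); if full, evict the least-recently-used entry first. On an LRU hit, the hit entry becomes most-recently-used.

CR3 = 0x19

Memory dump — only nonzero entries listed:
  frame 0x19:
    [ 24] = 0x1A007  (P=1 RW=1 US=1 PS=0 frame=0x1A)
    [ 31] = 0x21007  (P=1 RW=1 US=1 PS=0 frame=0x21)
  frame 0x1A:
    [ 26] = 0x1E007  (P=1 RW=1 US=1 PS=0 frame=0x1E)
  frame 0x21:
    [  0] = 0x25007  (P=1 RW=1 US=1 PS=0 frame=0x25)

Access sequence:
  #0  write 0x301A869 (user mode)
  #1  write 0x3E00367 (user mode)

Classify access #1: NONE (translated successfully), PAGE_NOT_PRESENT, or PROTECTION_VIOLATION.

Walk each access:
#0 VA=0x301A869 (w,user):
  L0: frame=0x19 idx=24 entry=0x1A007 [P=1 RW=1 US=1 PS=0]
  L1: frame=0x1A idx=26 entry=0x1E007 [P=1 RW=1 US=1 PS=0]
  → PA=0x1E869  (2 entries read)
#1 VA=0x3E00367 (w,user):
  L0: frame=0x19 idx=31 entry=0x21007 [P=1 RW=1 US=1 PS=0]
  L1: frame=0x21 idx=0 entry=0x25007 [P=1 RW=1 US=1 PS=0]
  → PA=0x25367  (2 entries read)

Access #1 fault: NONE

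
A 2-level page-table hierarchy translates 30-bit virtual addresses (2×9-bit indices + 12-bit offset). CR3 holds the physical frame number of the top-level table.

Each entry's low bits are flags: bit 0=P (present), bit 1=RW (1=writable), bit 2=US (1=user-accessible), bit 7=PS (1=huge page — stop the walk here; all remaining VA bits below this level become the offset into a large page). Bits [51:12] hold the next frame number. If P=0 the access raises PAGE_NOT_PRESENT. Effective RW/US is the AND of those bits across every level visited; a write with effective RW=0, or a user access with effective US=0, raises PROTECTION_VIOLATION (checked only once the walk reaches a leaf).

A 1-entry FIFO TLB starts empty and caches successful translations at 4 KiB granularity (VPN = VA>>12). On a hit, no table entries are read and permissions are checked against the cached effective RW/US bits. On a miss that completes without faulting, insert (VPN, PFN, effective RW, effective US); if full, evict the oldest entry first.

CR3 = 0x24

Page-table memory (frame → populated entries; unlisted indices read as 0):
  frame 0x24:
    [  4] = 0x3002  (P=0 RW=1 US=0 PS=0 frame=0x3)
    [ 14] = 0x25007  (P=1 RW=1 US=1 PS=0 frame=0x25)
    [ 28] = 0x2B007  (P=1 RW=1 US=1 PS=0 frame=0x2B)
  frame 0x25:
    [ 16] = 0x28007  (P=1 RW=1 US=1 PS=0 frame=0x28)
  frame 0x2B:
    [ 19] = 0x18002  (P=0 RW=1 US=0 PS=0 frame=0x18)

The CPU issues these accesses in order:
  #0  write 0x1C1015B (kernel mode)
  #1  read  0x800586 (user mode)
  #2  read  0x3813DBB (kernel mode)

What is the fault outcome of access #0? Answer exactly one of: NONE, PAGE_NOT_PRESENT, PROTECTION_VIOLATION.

Walk each access:
#0 VA=0x1C1015B (w,kernel):
  L0 @0x24[14] → 0x25007  P=1,RW=1,US=1,PS=0
  L1 @0x25[16] → 0x28007  P=1,RW=1,US=1,PS=0
  ⇒ phys 0x2815B  [2 reads]
#1 VA=0x800586 (r,user):
  L0 @0x24[4] → 0x3002  P=0,RW=1,US=0,PS=0
  → PAGE_NOT_PRESENT  (1 entries read)
#2 VA=0x3813DBB (r,kernel):
  L0 @0x24[28] → 0x2B007  P=1,RW=1,US=1,PS=0
  L1 @0x2B[19] → 0x18002  P=0,RW=1,US=0,PS=0
  → PAGE_NOT_PRESENT  (2 entries read)

Access #0 fault: NONE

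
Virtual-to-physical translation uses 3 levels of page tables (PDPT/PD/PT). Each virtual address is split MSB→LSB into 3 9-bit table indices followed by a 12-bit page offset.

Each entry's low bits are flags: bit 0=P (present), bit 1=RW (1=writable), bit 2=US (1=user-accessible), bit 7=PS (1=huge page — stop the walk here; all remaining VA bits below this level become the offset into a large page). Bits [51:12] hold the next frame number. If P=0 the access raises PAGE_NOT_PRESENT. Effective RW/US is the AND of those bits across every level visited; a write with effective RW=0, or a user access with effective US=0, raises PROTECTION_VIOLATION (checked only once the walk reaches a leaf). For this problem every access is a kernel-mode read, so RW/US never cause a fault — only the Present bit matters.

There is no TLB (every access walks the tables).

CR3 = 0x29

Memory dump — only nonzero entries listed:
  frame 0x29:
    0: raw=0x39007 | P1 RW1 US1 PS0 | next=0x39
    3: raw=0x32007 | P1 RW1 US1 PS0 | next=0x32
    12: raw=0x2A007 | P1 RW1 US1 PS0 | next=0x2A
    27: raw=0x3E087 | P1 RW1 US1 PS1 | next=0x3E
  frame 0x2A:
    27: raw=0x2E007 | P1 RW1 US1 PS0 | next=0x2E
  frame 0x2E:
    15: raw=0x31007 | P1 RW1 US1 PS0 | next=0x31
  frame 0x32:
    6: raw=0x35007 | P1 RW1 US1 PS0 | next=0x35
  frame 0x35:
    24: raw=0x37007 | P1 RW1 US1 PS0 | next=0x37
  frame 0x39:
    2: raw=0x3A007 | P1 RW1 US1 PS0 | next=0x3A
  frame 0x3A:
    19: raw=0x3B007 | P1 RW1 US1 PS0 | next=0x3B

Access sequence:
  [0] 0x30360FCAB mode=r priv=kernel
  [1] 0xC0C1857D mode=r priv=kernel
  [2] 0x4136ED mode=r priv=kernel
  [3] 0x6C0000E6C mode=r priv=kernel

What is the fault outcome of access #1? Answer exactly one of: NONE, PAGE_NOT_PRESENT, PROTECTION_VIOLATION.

Per-access translation:
#0 VA=0x30360FCAB (r,kernel):
  L0 @0x29[12] → 0x2A007  P=1,RW=1,US=1,PS=0
  L1 @0x2A[27] → 0x2E007  P=1,RW=1,US=1,PS=0
  L2 @0x2E[15] → 0x31007  P=1,RW=1,US=1,PS=0
  → PA=0x31CAB  (3 entries read)
#1 VA=0xC0C1857D (r,kernel):
  L0 @0x29[3] → 0x32007  P=1,RW=1,US=1,PS=0
  L1 @0x32[6] → 0x35007  P=1,RW=1,US=1,PS=0
  L2 @0x35[24] → 0x37007  P=1,RW=1,US=1,PS=0
  → PA=0x3757D  (3 entries read)
#2 VA=0x4136ED (r,kernel):
  L0 @0x29[0] → 0x39007  P=1,RW=1,US=1,PS=0
  L1 @0x39[2] → 0x3A007  P=1,RW=1,US=1,PS=0
  L2 @0x3A[19] → 0x3B007  P=1,RW=1,US=1,PS=0
  → PA=0x3B6ED  (3 entries read)
#3 VA=0x6C0000E6C (r,kernel):
  L0 @0x29[27] → 0x3E087  P=1,RW=1,US=1,PS=1
  → PA=0x3EE6C (huge @L0)  (1 entries read)

Access #1 fault: NONE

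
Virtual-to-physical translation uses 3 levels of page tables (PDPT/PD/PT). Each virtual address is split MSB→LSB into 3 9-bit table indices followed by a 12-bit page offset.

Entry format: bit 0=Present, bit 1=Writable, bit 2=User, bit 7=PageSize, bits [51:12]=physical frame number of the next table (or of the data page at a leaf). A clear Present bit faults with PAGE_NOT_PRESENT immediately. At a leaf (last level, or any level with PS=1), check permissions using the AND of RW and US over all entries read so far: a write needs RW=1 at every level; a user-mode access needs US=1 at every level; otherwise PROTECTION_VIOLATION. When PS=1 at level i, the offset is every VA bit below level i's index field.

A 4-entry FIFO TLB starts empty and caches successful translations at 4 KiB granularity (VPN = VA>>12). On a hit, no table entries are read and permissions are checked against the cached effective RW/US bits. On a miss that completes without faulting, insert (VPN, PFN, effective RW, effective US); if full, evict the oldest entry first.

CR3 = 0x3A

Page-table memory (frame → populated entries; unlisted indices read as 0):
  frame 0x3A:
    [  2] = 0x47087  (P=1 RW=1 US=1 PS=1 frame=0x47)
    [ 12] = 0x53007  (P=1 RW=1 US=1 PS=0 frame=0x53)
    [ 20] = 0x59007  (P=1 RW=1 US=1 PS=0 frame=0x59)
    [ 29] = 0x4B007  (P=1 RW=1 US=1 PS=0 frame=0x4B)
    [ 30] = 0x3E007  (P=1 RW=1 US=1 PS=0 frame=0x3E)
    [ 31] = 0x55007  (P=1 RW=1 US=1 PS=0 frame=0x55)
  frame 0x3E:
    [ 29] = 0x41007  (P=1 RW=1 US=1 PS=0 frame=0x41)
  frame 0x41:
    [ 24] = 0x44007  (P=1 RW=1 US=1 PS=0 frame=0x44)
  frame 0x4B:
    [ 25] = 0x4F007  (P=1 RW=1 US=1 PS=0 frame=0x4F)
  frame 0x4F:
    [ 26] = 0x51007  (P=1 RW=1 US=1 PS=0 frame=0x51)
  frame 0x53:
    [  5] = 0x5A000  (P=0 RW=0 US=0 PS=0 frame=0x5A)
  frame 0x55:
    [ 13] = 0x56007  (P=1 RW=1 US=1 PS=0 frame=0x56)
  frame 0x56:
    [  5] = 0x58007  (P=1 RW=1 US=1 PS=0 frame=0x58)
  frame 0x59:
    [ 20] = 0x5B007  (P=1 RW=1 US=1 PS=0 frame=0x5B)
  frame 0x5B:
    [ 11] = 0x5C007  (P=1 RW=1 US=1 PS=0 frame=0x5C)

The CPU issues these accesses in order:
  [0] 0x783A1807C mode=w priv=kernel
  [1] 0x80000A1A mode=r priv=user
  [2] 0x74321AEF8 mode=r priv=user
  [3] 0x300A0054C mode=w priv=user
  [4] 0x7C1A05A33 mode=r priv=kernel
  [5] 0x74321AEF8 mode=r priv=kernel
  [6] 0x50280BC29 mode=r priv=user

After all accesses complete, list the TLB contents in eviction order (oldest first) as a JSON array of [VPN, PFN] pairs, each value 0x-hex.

Walk each access:
#0 VA=0x783A1807C (w,kernel):
  L0: frame=0x3A idx=30 entry=0x3E007 [P=1 RW=1 US=1 PS=0]
  L1: frame=0x3E idx=29 entry=0x41007 [P=1 RW=1 US=1 PS=0]
  L2: frame=0x41 idx=24 entry=0x44007 [P=1 RW=1 US=1 PS=0]
  ⇒ phys 0x4407C  [3 reads]
#1 VA=0x80000A1A (r,user):
  L0: frame=0x3A idx=2 entry=0x47087 [P=1 RW=1 US=1 PS=1]
  ⇒ phys 0x47A1A (huge @L0)  [1 reads]
#2 VA=0x74321AEF8 (r,user):
  L0: frame=0x3A idx=29 entry=0x4B007 [P=1 RW=1 US=1 PS=0]
  L1: frame=0x4B idx=25 entry=0x4F007 [P=1 RW=1 US=1 PS=0]
  L2: frame=0x4F idx=26 entry=0x51007 [P=1 RW=1 US=1 PS=0]
  ⇒ phys 0x51EF8  [3 reads]
#3 VA=0x300A0054C (w,user):
  L0: frame=0x3A idx=12 entry=0x53007 [P=1 RW=1 US=1 PS=0]
  L1: frame=0x53 idx=5 entry=0x5A000 [P=0 RW=0 US=0 PS=0]
  ⇒ fault: PAGE_NOT_PRESENT  — 2 lookups
#4 VA=0x7C1A05A33 (r,kernel):
  L0: frame=0x3A idx=31 entry=0x55007 [P=1 RW=1 US=1 PS=0]
  L1: frame=0x55 idx=13 entry=0x56007 [P=1 RW=1 US=1 PS=0]
  L2: frame=0x56 idx=5 entry=0x58007 [P=1 RW=1 US=1 PS=0]
  ⇒ phys 0x58A33  [3 reads]
#5 VA=0x74321AEF8 (r,kernel):
  TLB hit vpn=0x74321A → PA=0x51EF8
#6 VA=0x50280BC29 (r,user):
  L0: frame=0x3A idx=20 entry=0x59007 [P=1 RW=1 US=1 PS=0]
  L1: frame=0x59 idx=20 entry=0x5B007 [P=1 RW=1 US=1 PS=0]
  L2: frame=0x5B idx=11 entry=0x5C007 [P=1 RW=1 US=1 PS=0]
  ⇒ phys 0x5CC29  [3 reads]

TLB: [["0x80000", "0x47"], ["0x74321A", "0x51"], ["0x7C1A05", "0x58"], ["0x50280B", "0x5C"]]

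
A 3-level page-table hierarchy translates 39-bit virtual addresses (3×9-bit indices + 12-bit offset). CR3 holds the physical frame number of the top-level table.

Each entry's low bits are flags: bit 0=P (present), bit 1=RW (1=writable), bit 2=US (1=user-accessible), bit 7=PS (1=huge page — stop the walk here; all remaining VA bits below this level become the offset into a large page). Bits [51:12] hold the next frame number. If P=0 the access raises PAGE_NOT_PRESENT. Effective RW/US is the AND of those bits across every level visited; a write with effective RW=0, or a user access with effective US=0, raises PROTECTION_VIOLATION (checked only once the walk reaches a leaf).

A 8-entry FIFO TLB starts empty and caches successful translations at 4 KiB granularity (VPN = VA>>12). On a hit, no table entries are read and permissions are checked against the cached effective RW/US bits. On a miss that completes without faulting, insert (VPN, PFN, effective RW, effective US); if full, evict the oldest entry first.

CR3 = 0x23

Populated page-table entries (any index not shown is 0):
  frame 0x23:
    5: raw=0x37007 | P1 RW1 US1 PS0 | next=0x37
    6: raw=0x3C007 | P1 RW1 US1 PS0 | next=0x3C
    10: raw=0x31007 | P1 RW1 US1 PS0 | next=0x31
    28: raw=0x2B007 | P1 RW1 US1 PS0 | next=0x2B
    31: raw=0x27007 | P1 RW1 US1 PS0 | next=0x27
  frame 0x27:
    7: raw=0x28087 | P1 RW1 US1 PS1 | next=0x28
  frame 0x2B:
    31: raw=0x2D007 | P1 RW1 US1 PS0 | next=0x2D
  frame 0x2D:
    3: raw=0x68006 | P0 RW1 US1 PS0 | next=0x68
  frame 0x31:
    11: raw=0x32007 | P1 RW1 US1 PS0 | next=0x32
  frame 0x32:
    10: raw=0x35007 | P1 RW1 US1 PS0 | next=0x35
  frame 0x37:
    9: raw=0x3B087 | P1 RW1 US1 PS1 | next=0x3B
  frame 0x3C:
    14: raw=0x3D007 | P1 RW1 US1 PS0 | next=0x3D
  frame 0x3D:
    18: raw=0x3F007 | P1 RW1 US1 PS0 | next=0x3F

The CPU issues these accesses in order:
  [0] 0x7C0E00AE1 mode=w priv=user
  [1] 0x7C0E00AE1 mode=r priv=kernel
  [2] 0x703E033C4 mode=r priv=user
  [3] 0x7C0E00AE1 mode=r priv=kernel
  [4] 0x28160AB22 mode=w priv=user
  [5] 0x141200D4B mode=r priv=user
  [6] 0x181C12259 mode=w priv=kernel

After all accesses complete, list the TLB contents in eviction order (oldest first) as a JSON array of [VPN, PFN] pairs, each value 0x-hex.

Walk each access:
#0 VA=0x7C0E00AE1 (w,user):
  [0] read 0x23 idx=31: raw=0x27007 flags P=1 W=1 U=1 S=0
  [1] read 0x27 idx=7: raw=0x28087 flags P=1 W=1 U=1 S=1
  ✓ 0x28AE1 (huge @L1)  — 2 lookups
#1 VA=0x7C0E00AE1 (r,kernel):
  TLB hit vpn=0x7C0E00 → PA=0x28AE1
#2 VA=0x703E033C4 (r,user):
  [0] read 0x23 idx=28: raw=0x2B007 flags P=1 W=1 U=1 S=0
  [1] read 0x2B idx=31: raw=0x2D007 flags P=1 W=1 U=1 S=0
  [2] read 0x2D idx=3: raw=0x68006 flags P=0 W=1 U=1 S=0
  → PAGE_NOT_PRESENT  (3 entries read)
#3 VA=0x7C0E00AE1 (r,kernel):
  TLB hit vpn=0x7C0E00 → PA=0x28AE1
#4 VA=0x28160AB22 (w,user):
  [0] read 0x23 idx=10: raw=0x31007 flags P=1 W=1 U=1 S=0
  [1] read 0x31 idx=11: raw=0x32007 flags P=1 W=1 U=1 S=0
  [2] read 0x32 idx=10: raw=0x35007 flags P=1 W=1 U=1 S=0
  ✓ 0x35B22  — 3 lookups
#5 VA=0x141200D4B (r,user):
  [0] read 0x23 idx=5: raw=0x37007 flags P=1 W=1 U=1 S=0
  [1] read 0x37 idx=9: raw=0x3B087 flags P=1 W=1 U=1 S=1
  ✓ 0x3BD4B (huge @L1)  — 2 lookups
#6 VA=0x181C12259 (w,kernel):
  [0] read 0x23 idx=6: raw=0x3C007 flags P=1 W=1 U=1 S=0
  [1] read 0x3C idx=14: raw=0x3D007 flags P=1 W=1 U=1 S=0
  [2] read 0x3D idx=18: raw=0x3F007 flags P=1 W=1 U=1 S=0
  ✓ 0x3F259  — 3 lookups

TLB: [["0x7C0E00", "0x28"], ["0x28160A", "0x35"], ["0x141200", "0x3B"], ["0x181C12", "0x3F"]]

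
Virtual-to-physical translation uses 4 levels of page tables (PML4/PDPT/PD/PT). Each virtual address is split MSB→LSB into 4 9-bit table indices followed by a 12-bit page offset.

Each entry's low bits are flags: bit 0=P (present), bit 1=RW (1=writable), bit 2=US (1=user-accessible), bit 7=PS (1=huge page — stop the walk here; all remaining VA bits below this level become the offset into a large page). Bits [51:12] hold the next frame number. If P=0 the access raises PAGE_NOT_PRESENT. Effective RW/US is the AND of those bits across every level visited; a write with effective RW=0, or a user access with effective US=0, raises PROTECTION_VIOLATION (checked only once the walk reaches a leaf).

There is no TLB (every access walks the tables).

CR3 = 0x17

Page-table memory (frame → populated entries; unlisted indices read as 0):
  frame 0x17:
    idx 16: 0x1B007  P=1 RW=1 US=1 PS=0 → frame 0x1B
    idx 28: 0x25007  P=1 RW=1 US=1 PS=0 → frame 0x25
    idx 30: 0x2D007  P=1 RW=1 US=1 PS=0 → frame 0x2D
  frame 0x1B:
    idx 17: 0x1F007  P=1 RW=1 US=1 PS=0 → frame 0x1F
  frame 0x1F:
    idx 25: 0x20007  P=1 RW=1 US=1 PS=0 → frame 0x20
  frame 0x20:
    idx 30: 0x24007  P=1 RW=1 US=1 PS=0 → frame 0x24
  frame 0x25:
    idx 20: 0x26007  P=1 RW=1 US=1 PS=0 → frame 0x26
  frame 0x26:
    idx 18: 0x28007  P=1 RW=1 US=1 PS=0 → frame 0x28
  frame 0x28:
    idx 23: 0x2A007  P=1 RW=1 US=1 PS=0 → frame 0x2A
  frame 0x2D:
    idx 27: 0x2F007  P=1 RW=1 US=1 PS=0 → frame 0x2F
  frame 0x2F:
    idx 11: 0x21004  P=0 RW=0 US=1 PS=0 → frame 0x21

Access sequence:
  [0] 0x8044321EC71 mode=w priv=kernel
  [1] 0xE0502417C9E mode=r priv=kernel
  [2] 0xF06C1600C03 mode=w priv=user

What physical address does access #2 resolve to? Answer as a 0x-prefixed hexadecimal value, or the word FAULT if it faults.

Per-access translation:
#0 VA=0x8044321EC71 (w,kernel):
  [0] read 0x17 idx=16: raw=0x1B007 flags P=1 W=1 U=1 S=0
  [1] read 0x1B idx=17: raw=0x1F007 flags P=1 W=1 U=1 S=0
  [2] read 0x1F idx=25: raw=0x20007 flags P=1 W=1 U=1 S=0
  [3] read 0x20 idx=30: raw=0x24007 flags P=1 W=1 U=1 S=0
  ⇒ phys 0x24C71  [4 reads]
#1 VA=0xE0502417C9E (r,kernel):
  [0] read 0x17 idx=28: raw=0x25007 flags P=1 W=1 U=1 S=0
  [1] read 0x25 idx=20: raw=0x26007 flags P=1 W=1 U=1 S=0
  [2] read 0x26 idx=18: raw=0x28007 flags P=1 W=1 U=1 S=0
  [3] read 0x28 idx=23: raw=0x2A007 flags P=1 W=1 U=1 S=0
  ⇒ phys 0x2AC9E  [4 reads]
#2 VA=0xF06C1600C03 (w,user):
  [0] read 0x17 idx=30: raw=0x2D007 flags P=1 W=1 U=1 S=0
  [1] read 0x2D idx=27: raw=0x2F007 flags P=1 W=1 U=1 S=0
  [2] read 0x2F idx=11: raw=0x21004 flags P=0 W=0 U=1 S=0
  → PAGE_NOT_PRESENT  (3 entries read)

Access #2 PA: FAULT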